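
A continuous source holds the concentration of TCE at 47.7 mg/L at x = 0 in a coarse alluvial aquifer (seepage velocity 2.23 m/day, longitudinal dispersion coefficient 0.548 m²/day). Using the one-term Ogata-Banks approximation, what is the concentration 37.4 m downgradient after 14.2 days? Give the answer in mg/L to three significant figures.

For a continuous step input, C/C₀ ≈ ½·erfc((x−vt)/(2√(Dt))).
vt = 2.23 × 14.2 = 31.666 m and 2√(Dt) = 2√(0.548 × 14.2) = 5.579 m.
Argument (x−vt)/(2√(Dt)) = (37.4 − 31.666)/5.579 = 1.028; ½·erfc(1.028) = 0.07300.
C = 47.7 × 0.07300 = 3.48 mg/L.

3.48 mg/L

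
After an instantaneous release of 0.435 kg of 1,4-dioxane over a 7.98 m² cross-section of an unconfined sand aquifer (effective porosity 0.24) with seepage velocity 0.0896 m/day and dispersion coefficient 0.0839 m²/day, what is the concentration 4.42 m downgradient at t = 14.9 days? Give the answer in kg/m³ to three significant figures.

For an instantaneous plane source, C(x,t) = M/(n_e·A·√(4πDt)) · exp(−(x−vt)²/(4Dt)), with n_e·A the pore (flow) area.
Plume center vt = 0.0896 × 14.9 = 1.33504 m, so the well at 4.42 m is 3.08496 m downgradient of the peak.
√(4πDt) = 3.964 m, giving peak height M/(n_e·A·√(4πDt)) = 0.435/(0.24 × 7.98 × 3.964) = 0.05730 kg/m³.
(x−vt)²/(4Dt) = (3.08496)²/(4 × 0.0839 × 14.9) = 1.903; exp(−1.903) = 0.1491.
C = 0.05730 × 0.1491 = 0.00854 kg/m³.

0.00854 kg/m³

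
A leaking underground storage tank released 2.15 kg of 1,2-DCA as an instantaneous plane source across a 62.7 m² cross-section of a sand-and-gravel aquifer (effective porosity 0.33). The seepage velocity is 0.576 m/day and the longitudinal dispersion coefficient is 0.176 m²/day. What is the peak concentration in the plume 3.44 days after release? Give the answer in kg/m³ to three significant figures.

0.0377 kg/m³

The peak of an instantaneous 1D plume sits at x = vt; there the Gaussian factor is 1 and C_max = M/(n_e·A·√(4πDt)), where n_e·A is the pore area the mass is dissolved in.
√(4πDt) = √(4π × 0.176 × 3.44) = 2.758 m, so C_max = 2.15/(0.33 × 62.7 × 2.758) = 0.0377 kg/m³.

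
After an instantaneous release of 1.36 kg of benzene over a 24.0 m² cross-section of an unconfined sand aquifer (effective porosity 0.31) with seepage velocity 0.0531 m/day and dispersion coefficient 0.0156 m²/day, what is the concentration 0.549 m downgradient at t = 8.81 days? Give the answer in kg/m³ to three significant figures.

For an instantaneous plane source, C(x,t) = M/(n_e·A·√(4πDt)) · exp(−(x−vt)²/(4Dt)), with n_e·A the pore (flow) area.
Plume center vt = 0.0531 × 8.81 = 0.467811 m, so the well at 0.549 m is 0.081189 m downgradient of the peak.
√(4πDt) = 1.314 m, giving peak height M/(n_e·A·√(4πDt)) = 1.36/(0.31 × 24.0 × 1.314) = 0.1391 kg/m³.
(x−vt)²/(4Dt) = (0.081189)²/(4 × 0.0156 × 8.81) = 0.01199; exp(−0.01199) = 0.9881.
C = 0.1391 × 0.9881 = 0.137 kg/m³.

0.137 kg/m³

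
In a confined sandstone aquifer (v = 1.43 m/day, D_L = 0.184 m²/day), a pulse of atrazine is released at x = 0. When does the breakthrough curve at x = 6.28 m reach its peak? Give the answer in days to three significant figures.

For the 1D instantaneous-source solution, setting ∂C/∂t = 0 at fixed x gives v²t² + 2Dt − x² = 0, so t = (√(D² + v²x²) − D)/v².
√(D² + v²x²) = √(0.184² + 1.43² × 6.28²) = 8.982; v² = 2.0449.
t = (8.982 − 0.184)/2.0449 = 4.30 days (vs. the pure-advection estimate x/v = 4.39 d).

4.30 days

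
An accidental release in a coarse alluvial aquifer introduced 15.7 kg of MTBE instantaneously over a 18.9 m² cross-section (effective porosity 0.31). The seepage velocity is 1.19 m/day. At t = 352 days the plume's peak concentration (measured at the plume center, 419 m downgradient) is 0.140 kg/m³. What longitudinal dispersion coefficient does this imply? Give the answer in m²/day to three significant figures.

At the plume center C_max = M/(n_e·A·√(4πDt)), so D = M²/(4πt·(n_e·A·C_max)²).
n_e·A·C_max = 0.31 × 18.9 × 0.140 = 0.8203 kg/m.
D = 15.7²/(4π × 352 × 0.8203²) = 0.0828 m²/day.

0.0828 m²/day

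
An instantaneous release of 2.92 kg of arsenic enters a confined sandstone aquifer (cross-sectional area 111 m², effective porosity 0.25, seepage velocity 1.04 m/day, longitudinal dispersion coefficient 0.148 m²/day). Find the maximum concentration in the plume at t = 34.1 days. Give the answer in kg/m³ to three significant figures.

0.0132 kg/m³

The peak of an instantaneous 1D plume sits at x = vt; there the Gaussian factor is 1 and C_max = M/(n_e·A·√(4πDt)), where n_e·A is the pore area the mass is dissolved in.
√(4πDt) = √(4π × 0.148 × 34.1) = 7.964 m, so C_max = 2.92/(0.25 × 111 × 7.964) = 0.0132 kg/m³.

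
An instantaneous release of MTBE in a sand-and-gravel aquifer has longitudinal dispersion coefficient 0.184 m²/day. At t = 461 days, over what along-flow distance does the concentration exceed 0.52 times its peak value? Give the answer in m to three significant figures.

29.8 m

The plume is Gaussian with σ = √(2Dt) = √(2 × 0.184 × 461) = 13.02 m.
C/C_peak = exp(−Δx²/(2σ²)) = 0.52 ⇒ Δx = σ·√(−2 ln 0.52) = 13.02 × 1.144 = 14.89 m.
Width = 2Δx = 29.8 m.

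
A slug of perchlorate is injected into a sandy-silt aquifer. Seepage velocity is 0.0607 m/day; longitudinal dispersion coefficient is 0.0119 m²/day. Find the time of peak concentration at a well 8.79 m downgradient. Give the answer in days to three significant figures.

142 days

For the 1D instantaneous-source solution, setting ∂C/∂t = 0 at fixed x gives v²t² + 2Dt − x² = 0, so t = (√(D² + v²x²) − D)/v².
√(D² + v²x²) = √(0.0119² + 0.0607² × 8.79²) = 0.5337; v² = 0.00368449.
t = (0.5337 − 0.0119)/0.00368449 = 142 days (vs. the pure-advection estimate x/v = 145 d).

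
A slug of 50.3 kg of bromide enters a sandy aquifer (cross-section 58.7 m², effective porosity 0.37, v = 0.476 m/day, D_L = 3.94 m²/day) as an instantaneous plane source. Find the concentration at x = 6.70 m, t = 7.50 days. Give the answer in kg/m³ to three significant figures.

For an instantaneous plane source, C(x,t) = M/(n_e·A·√(4πDt)) · exp(−(x−vt)²/(4Dt)), with n_e·A the pore (flow) area.
Plume center vt = 0.476 × 7.50 = 3.57 m, so the well at 6.70 m is 3.13 m downgradient of the peak.
√(4πDt) = 19.27 m, giving peak height M/(n_e·A·√(4πDt)) = 50.3/(0.37 × 58.7 × 19.27) = 0.1202 kg/m³.
(x−vt)²/(4Dt) = (3.13)²/(4 × 3.94 × 7.50) = 0.08288; exp(−0.08288) = 0.9205.
C = 0.1202 × 0.9205 = 0.111 kg/m³.

0.111 kg/m³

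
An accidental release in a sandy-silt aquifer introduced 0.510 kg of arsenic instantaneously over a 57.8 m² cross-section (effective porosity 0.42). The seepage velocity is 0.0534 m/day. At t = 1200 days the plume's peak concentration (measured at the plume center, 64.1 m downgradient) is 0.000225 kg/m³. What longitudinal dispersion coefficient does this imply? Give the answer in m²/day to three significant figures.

At the plume center C_max = M/(n_e·A·√(4πDt)), so D = M²/(4πt·(n_e·A·C_max)²).
n_e·A·C_max = 0.42 × 57.8 × 0.000225 = 0.005462 kg/m.
D = 0.510²/(4π × 1200 × 0.005462²) = 0.578 m²/day.

0.578 m²/day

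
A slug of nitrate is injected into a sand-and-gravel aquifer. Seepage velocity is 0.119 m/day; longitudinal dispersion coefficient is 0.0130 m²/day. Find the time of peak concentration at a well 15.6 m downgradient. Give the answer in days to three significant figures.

For the 1D instantaneous-source solution, setting ∂C/∂t = 0 at fixed x gives v²t² + 2Dt − x² = 0, so t = (√(D² + v²x²) − D)/v².
√(D² + v²x²) = √(0.0130² + 0.119² × 15.6²) = 1.856; v² = 0.014161.
t = (1.856 − 0.0130)/0.014161 = 130 days (vs. the pure-advection estimate x/v = 131 d).

130 days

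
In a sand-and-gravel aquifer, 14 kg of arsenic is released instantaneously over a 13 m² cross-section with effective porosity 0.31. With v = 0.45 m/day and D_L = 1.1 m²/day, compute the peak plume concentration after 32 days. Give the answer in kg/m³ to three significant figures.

0.165 kg/m³

The peak of an instantaneous 1D plume sits at x = vt; there the Gaussian factor is 1 and C_max = M/(n_e·A·√(4πDt)), where n_e·A is the pore area the mass is dissolved in.
√(4πDt) = √(4π × 1.1 × 32) = 21.03 m, so C_max = 14/(0.31 × 13 × 21.03) = 0.165 kg/m³.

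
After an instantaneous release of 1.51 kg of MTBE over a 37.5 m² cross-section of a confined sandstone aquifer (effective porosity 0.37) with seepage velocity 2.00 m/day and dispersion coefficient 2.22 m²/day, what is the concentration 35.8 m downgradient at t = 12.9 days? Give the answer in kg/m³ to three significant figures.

For an instantaneous plane source, C(x,t) = M/(n_e·A·√(4πDt)) · exp(−(x−vt)²/(4Dt)), with n_e·A the pore (flow) area.
Plume center vt = 2.00 × 12.9 = 25.8 m, so the well at 35.8 m is 10 m downgradient of the peak.
√(4πDt) = 18.97 m, giving peak height M/(n_e·A·√(4πDt)) = 1.51/(0.37 × 37.5 × 18.97) = 0.005737 kg/m³.
(x−vt)²/(4Dt) = (10)²/(4 × 2.22 × 12.9) = 0.8730; exp(−0.8730) = 0.4177.
C = 0.005737 × 0.4177 = 0.00240 kg/m³.

0.00240 kg/m³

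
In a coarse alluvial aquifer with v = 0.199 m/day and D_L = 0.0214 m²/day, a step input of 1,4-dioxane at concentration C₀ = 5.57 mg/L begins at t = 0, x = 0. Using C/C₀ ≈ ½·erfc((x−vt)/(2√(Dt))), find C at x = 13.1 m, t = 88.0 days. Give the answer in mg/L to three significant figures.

5.51 mg/L

For a continuous step input, C/C₀ ≈ ½·erfc((x−vt)/(2√(Dt))).
vt = 0.199 × 88.0 = 17.512 m and 2√(Dt) = 2√(0.0214 × 88.0) = 2.745 m.
Argument (x−vt)/(2√(Dt)) = (13.1 − 17.512)/2.745 = -1.607; ½·erfc(-1.607) = 0.9885.
C = 5.57 × 0.9885 = 5.51 mg/L.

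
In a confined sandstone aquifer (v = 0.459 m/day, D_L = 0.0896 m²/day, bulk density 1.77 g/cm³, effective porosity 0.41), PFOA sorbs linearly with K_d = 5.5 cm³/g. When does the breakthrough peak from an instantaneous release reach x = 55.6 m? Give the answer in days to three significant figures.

2990 days

Retardation factor R = 1 + ρ_b·K_d/n = 1 + 1.77 × 5.5/0.41 = 24.74.
Sorption retards both mechanisms: v_R = v/R = 0.01855 m/day, D_R = D/R = 0.003622 m²/day.
Peak time from v_R²t² + 2D_R t − x² = 0: t = (√(D_R² + v_R²x²) − D_R)/v_R².
√(D_R² + v_R²x²) = √(0.003622² + 0.01855² × 55.6²) = 1.031; v_R² = 0.0003441.
t = (1.031 − 0.003622)/0.0003441 = 2990 days.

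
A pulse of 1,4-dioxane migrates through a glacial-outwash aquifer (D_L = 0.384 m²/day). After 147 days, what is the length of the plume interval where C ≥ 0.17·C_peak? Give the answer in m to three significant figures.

The plume is Gaussian with σ = √(2Dt) = √(2 × 0.384 × 147) = 10.63 m.
C/C_peak = exp(−Δx²/(2σ²)) = 0.17 ⇒ Δx = σ·√(−2 ln 0.17) = 10.63 × 1.883 = 20.02 m.
Width = 2Δx = 40.0 m.

40.0 m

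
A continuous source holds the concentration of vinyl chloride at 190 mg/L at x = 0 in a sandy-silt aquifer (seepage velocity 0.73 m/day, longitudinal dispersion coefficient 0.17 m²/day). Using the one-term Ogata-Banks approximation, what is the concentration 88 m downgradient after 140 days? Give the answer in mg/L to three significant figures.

For a continuous step input, C/C₀ ≈ ½·erfc((x−vt)/(2√(Dt))).
vt = 0.73 × 140 = 102.2 m and 2√(Dt) = 2√(0.17 × 140) = 9.757 m.
Argument (x−vt)/(2√(Dt)) = (88 − 102.2)/9.757 = -1.455; ½·erfc(-1.455) = 0.9802.
C = 190 × 0.9802 = 186 mg/L.

186 mg/L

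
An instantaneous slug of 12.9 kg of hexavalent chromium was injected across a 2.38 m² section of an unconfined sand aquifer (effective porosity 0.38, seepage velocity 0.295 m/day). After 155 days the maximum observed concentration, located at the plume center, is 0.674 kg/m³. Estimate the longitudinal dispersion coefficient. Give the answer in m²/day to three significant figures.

At the plume center C_max = M/(n_e·A·√(4πDt)), so D = M²/(4πt·(n_e·A·C_max)²).
n_e·A·C_max = 0.38 × 2.38 × 0.674 = 0.6096 kg/m.
D = 12.9²/(4π × 155 × 0.6096²) = 0.230 m²/day.

0.230 m²/day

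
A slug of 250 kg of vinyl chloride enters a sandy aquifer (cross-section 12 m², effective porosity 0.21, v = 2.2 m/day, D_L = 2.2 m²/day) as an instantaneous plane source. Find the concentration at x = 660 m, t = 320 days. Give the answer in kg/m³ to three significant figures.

For an instantaneous plane source, C(x,t) = M/(n_e·A·√(4πDt)) · exp(−(x−vt)²/(4Dt)), with n_e·A the pore (flow) area.
Plume center vt = 2.2 × 320 = 704 m, so the well at 660 m is 44 m upgradient of the peak.
√(4πDt) = 94.06 m, giving peak height M/(n_e·A·√(4πDt)) = 250/(0.21 × 12 × 94.06) = 1.055 kg/m³.
(x−vt)²/(4Dt) = (-44)²/(4 × 2.2 × 320) = 0.6875; exp(−0.6875) = 0.5028.
C = 1.055 × 0.5028 = 0.530 kg/m³.

0.530 kg/m³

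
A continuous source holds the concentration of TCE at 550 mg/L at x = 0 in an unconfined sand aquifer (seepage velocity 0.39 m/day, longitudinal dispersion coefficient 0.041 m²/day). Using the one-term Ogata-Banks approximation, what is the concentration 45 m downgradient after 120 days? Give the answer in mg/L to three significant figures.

394 mg/L

For a continuous step input, C/C₀ ≈ ½·erfc((x−vt)/(2√(Dt))).
vt = 0.39 × 120 = 46.8 m and 2√(Dt) = 2√(0.041 × 120) = 4.436 m.
Argument (x−vt)/(2√(Dt)) = (45 − 46.8)/4.436 = -0.4058; ½·erfc(-0.4058) = 0.7170.
C = 550 × 0.7170 = 394 mg/L.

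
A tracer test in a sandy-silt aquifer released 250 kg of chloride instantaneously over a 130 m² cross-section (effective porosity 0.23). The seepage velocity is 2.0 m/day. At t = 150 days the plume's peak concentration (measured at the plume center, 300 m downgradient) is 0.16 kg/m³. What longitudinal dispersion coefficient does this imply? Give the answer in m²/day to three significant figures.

At the plume center C_max = M/(n_e·A·√(4πDt)), so D = M²/(4πt·(n_e·A·C_max)²).
n_e·A·C_max = 0.23 × 130 × 0.16 = 4.784 kg/m.
D = 250²/(4π × 150 × 4.784²) = 1.45 m²/day.

1.45 m²/day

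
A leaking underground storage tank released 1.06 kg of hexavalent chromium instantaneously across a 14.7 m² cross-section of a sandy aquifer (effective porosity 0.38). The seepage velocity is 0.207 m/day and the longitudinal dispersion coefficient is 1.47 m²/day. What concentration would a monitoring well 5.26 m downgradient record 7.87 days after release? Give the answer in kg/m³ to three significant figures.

0.0118 kg/m³

For an instantaneous plane source, C(x,t) = M/(n_e·A·√(4πDt)) · exp(−(x−vt)²/(4Dt)), with n_e·A the pore (flow) area.
Plume center vt = 0.207 × 7.87 = 1.62909 m, so the well at 5.26 m is 3.63091 m downgradient of the peak.
√(4πDt) = 12.06 m, giving peak height M/(n_e·A·√(4πDt)) = 1.06/(0.38 × 14.7 × 12.06) = 0.01573 kg/m³.
(x−vt)²/(4Dt) = (3.63091)²/(4 × 1.47 × 7.87) = 0.2849; exp(−0.2849) = 0.7521.
C = 0.01573 × 0.7521 = 0.0118 kg/m³.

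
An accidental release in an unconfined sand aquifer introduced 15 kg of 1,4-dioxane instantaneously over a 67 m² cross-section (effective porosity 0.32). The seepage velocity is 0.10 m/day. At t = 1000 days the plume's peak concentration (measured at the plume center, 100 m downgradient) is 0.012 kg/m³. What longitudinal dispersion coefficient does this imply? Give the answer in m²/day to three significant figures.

0.270 m²/day

At the plume center C_max = M/(n_e·A·√(4πDt)), so D = M²/(4πt·(n_e·A·C_max)²).
n_e·A·C_max = 0.32 × 67 × 0.012 = 0.2573 kg/m.
D = 15²/(4π × 1000 × 0.2573²) = 0.270 m²/day.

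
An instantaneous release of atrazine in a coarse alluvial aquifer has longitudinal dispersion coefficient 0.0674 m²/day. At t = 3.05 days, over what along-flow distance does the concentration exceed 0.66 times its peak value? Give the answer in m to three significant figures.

The plume is Gaussian with σ = √(2Dt) = √(2 × 0.0674 × 3.05) = 0.6412 m.
C/C_peak = exp(−Δx²/(2σ²)) = 0.66 ⇒ Δx = σ·√(−2 ln 0.66) = 0.6412 × 0.9116 = 0.5845 m.
Width = 2Δx = 1.17 m.

1.17 m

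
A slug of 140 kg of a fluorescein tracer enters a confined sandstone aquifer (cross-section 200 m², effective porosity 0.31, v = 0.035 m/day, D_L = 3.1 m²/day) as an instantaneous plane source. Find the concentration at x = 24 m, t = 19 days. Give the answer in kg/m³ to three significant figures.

For an instantaneous plane source, C(x,t) = M/(n_e·A·√(4πDt)) · exp(−(x−vt)²/(4Dt)), with n_e·A the pore (flow) area.
Plume center vt = 0.035 × 19 = 0.665 m, so the well at 24 m is 23.335 m downgradient of the peak.
√(4πDt) = 27.21 m, giving peak height M/(n_e·A·√(4πDt)) = 140/(0.31 × 200 × 27.21) = 0.08299 kg/m³.
(x−vt)²/(4Dt) = (23.335)²/(4 × 3.1 × 19) = 2.311; exp(−2.311) = 0.09916.
C = 0.08299 × 0.09916 = 0.00823 kg/m³.

0.00823 kg/m³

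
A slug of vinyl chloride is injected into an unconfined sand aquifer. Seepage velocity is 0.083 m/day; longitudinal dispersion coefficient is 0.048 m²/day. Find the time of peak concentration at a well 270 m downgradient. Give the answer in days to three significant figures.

For the 1D instantaneous-source solution, setting ∂C/∂t = 0 at fixed x gives v²t² + 2Dt − x² = 0, so t = (√(D² + v²x²) − D)/v².
√(D² + v²x²) = √(0.048² + 0.083² × 270²) = 22.41; v² = 0.006889.
t = (22.41 − 0.048)/0.006889 = 3250 days (vs. the pure-advection estimate x/v = 3250 d).

3250 days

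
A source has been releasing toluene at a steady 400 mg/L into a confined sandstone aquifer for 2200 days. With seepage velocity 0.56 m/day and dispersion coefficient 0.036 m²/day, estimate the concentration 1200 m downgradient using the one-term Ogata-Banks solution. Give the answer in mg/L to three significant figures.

398 mg/L

For a continuous step input, C/C₀ ≈ ½·erfc((x−vt)/(2√(Dt))).
vt = 0.56 × 2200 = 1232 m and 2√(Dt) = 2√(0.036 × 2200) = 17.80 m.
Argument (x−vt)/(2√(Dt)) = (1200 − 1232)/17.80 = -1.798; ½·erfc(-1.798) = 0.9945.
C = 400 × 0.9945 = 398 mg/L.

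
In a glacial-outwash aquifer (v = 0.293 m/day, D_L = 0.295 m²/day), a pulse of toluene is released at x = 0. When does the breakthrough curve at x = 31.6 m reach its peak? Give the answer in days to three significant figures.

104 days

For the 1D instantaneous-source solution, setting ∂C/∂t = 0 at fixed x gives v²t² + 2Dt − x² = 0, so t = (√(D² + v²x²) − D)/v².
√(D² + v²x²) = √(0.295² + 0.293² × 31.6²) = 9.263; v² = 0.085849.
t = (9.263 − 0.295)/0.085849 = 104 days (vs. the pure-advection estimate x/v = 108 d).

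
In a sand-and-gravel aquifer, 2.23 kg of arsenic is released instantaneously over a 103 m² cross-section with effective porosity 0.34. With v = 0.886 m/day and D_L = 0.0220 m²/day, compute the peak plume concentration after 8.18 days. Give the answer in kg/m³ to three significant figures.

The peak of an instantaneous 1D plume sits at x = vt; there the Gaussian factor is 1 and C_max = M/(n_e·A·√(4πDt)), where n_e·A is the pore area the mass is dissolved in.
√(4πDt) = √(4π × 0.0220 × 8.18) = 1.504 m, so C_max = 2.23/(0.34 × 103 × 1.504) = 0.0423 kg/m³.

0.0423 kg/m³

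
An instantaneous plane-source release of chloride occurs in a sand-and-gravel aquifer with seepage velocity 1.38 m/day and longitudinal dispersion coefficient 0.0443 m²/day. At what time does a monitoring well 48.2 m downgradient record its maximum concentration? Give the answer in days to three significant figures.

For the 1D instantaneous-source solution, setting ∂C/∂t = 0 at fixed x gives v²t² + 2Dt − x² = 0, so t = (√(D² + v²x²) − D)/v².
√(D² + v²x²) = √(0.0443² + 1.38² × 48.2²) = 66.52; v² = 1.9044.
t = (66.52 − 0.0443)/1.9044 = 34.9 days (vs. the pure-advection estimate x/v = 34.9 d).

34.9 days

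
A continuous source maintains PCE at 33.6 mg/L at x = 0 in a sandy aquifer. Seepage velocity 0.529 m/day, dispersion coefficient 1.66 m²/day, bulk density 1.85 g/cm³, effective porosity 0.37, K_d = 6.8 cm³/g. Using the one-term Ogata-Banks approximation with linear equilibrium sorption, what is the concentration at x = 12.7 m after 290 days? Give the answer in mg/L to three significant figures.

1.90 mg/L

Retardation factor R = 1 + ρ_b·K_d/n = 1 + 1.85 × 6.8/0.37 = 35.00.
Sorption retards both mechanisms: v_R = v/R = 0.01511 m/day, D_R = D/R = 0.04743 m²/day.
v_R·t = 0.01511 × 290 = 4.3819 m; 2√(D_R t) = 7.417 m; argument = (12.7 − 4.3819)/7.417 = 1.121.
C = C₀ × ½·erfc(1.121) = 33.6 × 0.05645 = 1.90 mg/L.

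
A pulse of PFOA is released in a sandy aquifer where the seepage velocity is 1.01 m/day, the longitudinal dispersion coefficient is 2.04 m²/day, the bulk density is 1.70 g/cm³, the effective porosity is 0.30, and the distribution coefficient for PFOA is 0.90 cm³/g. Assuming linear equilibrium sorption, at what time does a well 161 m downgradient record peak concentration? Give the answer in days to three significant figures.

960 days

Retardation factor R = 1 + ρ_b·K_d/n = 1 + 1.70 × 0.90/0.30 = 6.100.
Sorption retards both mechanisms: v_R = v/R = 0.1656 m/day, D_R = D/R = 0.3344 m²/day.
Peak time from v_R²t² + 2D_R t − x² = 0: t = (√(D_R² + v_R²x²) − D_R)/v_R².
√(D_R² + v_R²x²) = √(0.3344² + 0.1656² × 161²) = 26.66; v_R² = 0.02742.
t = (26.66 − 0.3344)/0.02742 = 960 days.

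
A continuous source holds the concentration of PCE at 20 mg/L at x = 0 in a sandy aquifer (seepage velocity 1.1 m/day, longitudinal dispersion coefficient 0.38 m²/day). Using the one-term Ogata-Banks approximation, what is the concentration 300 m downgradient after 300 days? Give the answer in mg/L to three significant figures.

For a continuous step input, C/C₀ ≈ ½·erfc((x−vt)/(2√(Dt))).
vt = 1.1 × 300 = 330 m and 2√(Dt) = 2√(0.38 × 300) = 21.35 m.
Argument (x−vt)/(2√(Dt)) = (300 − 330)/21.35 = -1.405; ½·erfc(-1.405) = 0.9765.
C = 20 × 0.9765 = 19.5 mg/L.

19.5 mg/L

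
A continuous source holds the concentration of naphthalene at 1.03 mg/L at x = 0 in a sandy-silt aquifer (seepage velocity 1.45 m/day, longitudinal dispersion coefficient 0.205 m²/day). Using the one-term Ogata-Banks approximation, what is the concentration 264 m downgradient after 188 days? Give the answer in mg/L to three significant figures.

For a continuous step input, C/C₀ ≈ ½·erfc((x−vt)/(2√(Dt))).
vt = 1.45 × 188 = 272.6 m and 2√(Dt) = 2√(0.205 × 188) = 12.42 m.
Argument (x−vt)/(2√(Dt)) = (264 − 272.6)/12.42 = -0.6924; ½·erfc(-0.6924) = 0.8363.
C = 1.03 × 0.8363 = 0.861 mg/L.

0.861 mg/L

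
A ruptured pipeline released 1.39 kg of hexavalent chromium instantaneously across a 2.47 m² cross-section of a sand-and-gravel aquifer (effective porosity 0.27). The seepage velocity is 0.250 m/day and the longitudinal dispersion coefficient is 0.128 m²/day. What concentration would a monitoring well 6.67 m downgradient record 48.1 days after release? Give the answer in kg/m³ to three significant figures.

0.0740 kg/m³

For an instantaneous plane source, C(x,t) = M/(n_e·A·√(4πDt)) · exp(−(x−vt)²/(4Dt)), with n_e·A the pore (flow) area.
Plume center vt = 0.250 × 48.1 = 12.025 m, so the well at 6.67 m is 5.355 m upgradient of the peak.
√(4πDt) = 8.796 m, giving peak height M/(n_e·A·√(4πDt)) = 1.39/(0.27 × 2.47 × 8.796) = 0.2370 kg/m³.
(x−vt)²/(4Dt) = (-5.355)²/(4 × 0.128 × 48.1) = 1.164; exp(−1.164) = 0.3122.
C = 0.2370 × 0.3122 = 0.0740 kg/m³.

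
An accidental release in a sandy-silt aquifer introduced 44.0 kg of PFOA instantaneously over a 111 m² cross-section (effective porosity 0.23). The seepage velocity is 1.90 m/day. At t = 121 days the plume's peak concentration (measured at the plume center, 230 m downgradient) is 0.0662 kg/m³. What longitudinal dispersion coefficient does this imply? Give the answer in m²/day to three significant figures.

At the plume center C_max = M/(n_e·A·√(4πDt)), so D = M²/(4πt·(n_e·A·C_max)²).
n_e·A·C_max = 0.23 × 111 × 0.0662 = 1.690 kg/m.
D = 44.0²/(4π × 121 × 1.690²) = 0.446 m²/day.

0.446 m²/day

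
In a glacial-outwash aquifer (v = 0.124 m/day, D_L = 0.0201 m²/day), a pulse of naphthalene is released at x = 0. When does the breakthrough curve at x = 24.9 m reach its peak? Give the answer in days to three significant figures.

For the 1D instantaneous-source solution, setting ∂C/∂t = 0 at fixed x gives v²t² + 2Dt − x² = 0, so t = (√(D² + v²x²) − D)/v².
√(D² + v²x²) = √(0.0201² + 0.124² × 24.9²) = 3.088; v² = 0.015376.
t = (3.088 − 0.0201)/0.015376 = 200 days (vs. the pure-advection estimate x/v = 201 d).

200 days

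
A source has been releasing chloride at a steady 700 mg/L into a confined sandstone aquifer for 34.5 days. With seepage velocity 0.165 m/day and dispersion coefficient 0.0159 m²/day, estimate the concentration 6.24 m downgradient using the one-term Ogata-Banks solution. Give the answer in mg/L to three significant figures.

For a continuous step input, C/C₀ ≈ ½·erfc((x−vt)/(2√(Dt))).
vt = 0.165 × 34.5 = 5.6925 m and 2√(Dt) = 2√(0.0159 × 34.5) = 1.481 m.
Argument (x−vt)/(2√(Dt)) = (6.24 − 5.6925)/1.481 = 0.3697; ½·erfc(0.3697) = 0.3005.
C = 700 × 0.3005 = 210 mg/L.

210 mg/L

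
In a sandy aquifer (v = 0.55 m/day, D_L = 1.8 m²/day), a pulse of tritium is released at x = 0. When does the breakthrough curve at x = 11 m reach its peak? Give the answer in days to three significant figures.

For the 1D instantaneous-source solution, setting ∂C/∂t = 0 at fixed x gives v²t² + 2Dt − x² = 0, so t = (√(D² + v²x²) − D)/v².
√(D² + v²x²) = √(1.8² + 0.55² × 11²) = 6.312; v² = 0.3025.
t = (6.312 − 1.8)/0.3025 = 14.9 days (vs. the pure-advection estimate x/v = 20.0 d).

14.9 days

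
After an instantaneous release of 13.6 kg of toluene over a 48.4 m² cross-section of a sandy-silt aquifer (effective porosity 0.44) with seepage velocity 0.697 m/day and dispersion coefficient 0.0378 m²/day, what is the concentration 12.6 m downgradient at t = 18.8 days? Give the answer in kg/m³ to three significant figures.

0.195 kg/m³

For an instantaneous plane source, C(x,t) = M/(n_e·A·√(4πDt)) · exp(−(x−vt)²/(4Dt)), with n_e·A the pore (flow) area.
Plume center vt = 0.697 × 18.8 = 13.1036 m, so the well at 12.6 m is 0.5036 m upgradient of the peak.
√(4πDt) = 2.988 m, giving peak height M/(n_e·A·√(4πDt)) = 13.6/(0.44 × 48.4 × 2.988) = 0.2137 kg/m³.
(x−vt)²/(4Dt) = (-0.5036)²/(4 × 0.0378 × 18.8) = 0.08922; exp(−0.08922) = 0.9146.
C = 0.2137 × 0.9146 = 0.195 kg/m³.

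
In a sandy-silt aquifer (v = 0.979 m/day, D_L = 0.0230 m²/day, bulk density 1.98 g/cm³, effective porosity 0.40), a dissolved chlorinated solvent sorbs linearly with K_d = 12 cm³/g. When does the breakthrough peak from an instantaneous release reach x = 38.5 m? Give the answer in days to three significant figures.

Retardation factor R = 1 + ρ_b·K_d/n = 1 + 1.98 × 12/0.40 = 60.40.
Sorption retards both mechanisms: v_R = v/R = 0.01621 m/day, D_R = D/R = 0.0003808 m²/day.
Peak time from v_R²t² + 2D_R t − x² = 0: t = (√(D_R² + v_R²x²) − D_R)/v_R².
√(D_R² + v_R²x²) = √(0.0003808² + 0.01621² × 38.5²) = 0.6241; v_R² = 0.0002628.
t = (0.6241 − 0.0003808)/0.0002628 = 2370 days.

2370 days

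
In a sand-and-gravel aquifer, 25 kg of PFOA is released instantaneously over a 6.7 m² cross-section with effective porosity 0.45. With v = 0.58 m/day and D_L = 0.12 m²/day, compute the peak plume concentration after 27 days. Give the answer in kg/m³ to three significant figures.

The peak of an instantaneous 1D plume sits at x = vt; there the Gaussian factor is 1 and C_max = M/(n_e·A·√(4πDt)), where n_e·A is the pore area the mass is dissolved in.
√(4πDt) = √(4π × 0.12 × 27) = 6.381 m, so C_max = 25/(0.45 × 6.7 × 6.381) = 1.30 kg/m³.

1.30 kg/m³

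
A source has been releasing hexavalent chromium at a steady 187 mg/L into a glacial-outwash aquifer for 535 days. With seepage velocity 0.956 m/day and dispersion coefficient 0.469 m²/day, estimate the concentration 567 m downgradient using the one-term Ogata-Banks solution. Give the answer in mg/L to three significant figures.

For a continuous step input, C/C₀ ≈ ½·erfc((x−vt)/(2√(Dt))).
vt = 0.956 × 535 = 511.46 m and 2√(Dt) = 2√(0.469 × 535) = 31.68 m.
Argument (x−vt)/(2√(Dt)) = (567 − 511.46)/31.68 = 1.753; ½·erfc(1.753) = 0.006585.
C = 187 × 0.006585 = 1.23 mg/L.

1.23 mg/L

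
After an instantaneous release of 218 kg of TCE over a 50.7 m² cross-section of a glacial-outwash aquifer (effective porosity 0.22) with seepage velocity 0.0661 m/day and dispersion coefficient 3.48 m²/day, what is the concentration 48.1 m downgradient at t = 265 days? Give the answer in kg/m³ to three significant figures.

0.141 kg/m³

For an instantaneous plane source, C(x,t) = M/(n_e·A·√(4πDt)) · exp(−(x−vt)²/(4Dt)), with n_e·A the pore (flow) area.
Plume center vt = 0.0661 × 265 = 17.5165 m, so the well at 48.1 m is 30.5835 m downgradient of the peak.
√(4πDt) = 107.7 m, giving peak height M/(n_e·A·√(4πDt)) = 218/(0.22 × 50.7 × 107.7) = 0.1815 kg/m³.
(x−vt)²/(4Dt) = (30.5835)²/(4 × 3.48 × 265) = 0.2536; exp(−0.2536) = 0.7760.
C = 0.1815 × 0.7760 = 0.141 kg/m³.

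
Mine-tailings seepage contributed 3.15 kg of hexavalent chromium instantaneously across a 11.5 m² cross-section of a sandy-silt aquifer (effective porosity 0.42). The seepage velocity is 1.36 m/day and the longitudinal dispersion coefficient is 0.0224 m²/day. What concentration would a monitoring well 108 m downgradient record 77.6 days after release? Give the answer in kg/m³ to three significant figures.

0.0583 kg/m³

For an instantaneous plane source, C(x,t) = M/(n_e·A·√(4πDt)) · exp(−(x−vt)²/(4Dt)), with n_e·A the pore (flow) area.
Plume center vt = 1.36 × 77.6 = 105.536 m, so the well at 108 m is 2.464 m downgradient of the peak.
√(4πDt) = 4.674 m, giving peak height M/(n_e·A·√(4πDt)) = 3.15/(0.42 × 11.5 × 4.674) = 0.1395 kg/m³.
(x−vt)²/(4Dt) = (2.464)²/(4 × 0.0224 × 77.6) = 0.8732; exp(−0.8732) = 0.4176.
C = 0.1395 × 0.4176 = 0.0583 kg/m³.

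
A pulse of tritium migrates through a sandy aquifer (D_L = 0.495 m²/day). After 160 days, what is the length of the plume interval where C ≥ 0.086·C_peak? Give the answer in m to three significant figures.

55.8 m

The plume is Gaussian with σ = √(2Dt) = √(2 × 0.495 × 160) = 12.59 m.
C/C_peak = exp(−Δx²/(2σ²)) = 0.086 ⇒ Δx = σ·√(−2 ln 0.086) = 12.59 × 2.215 = 27.89 m.
Width = 2Δx = 55.8 m.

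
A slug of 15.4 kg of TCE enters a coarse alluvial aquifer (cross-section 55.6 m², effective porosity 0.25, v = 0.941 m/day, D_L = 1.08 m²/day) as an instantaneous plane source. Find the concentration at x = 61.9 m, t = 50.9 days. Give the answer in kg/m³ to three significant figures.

0.0173 kg/m³

For an instantaneous plane source, C(x,t) = M/(n_e·A·√(4πDt)) · exp(−(x−vt)²/(4Dt)), with n_e·A the pore (flow) area.
Plume center vt = 0.941 × 50.9 = 47.8969 m, so the well at 61.9 m is 14.0031 m downgradient of the peak.
√(4πDt) = 26.28 m, giving peak height M/(n_e·A·√(4πDt)) = 15.4/(0.25 × 55.6 × 26.28) = 0.04216 kg/m³.
(x−vt)²/(4Dt) = (14.0031)²/(4 × 1.08 × 50.9) = 0.8918; exp(−0.8918) = 0.4099.
C = 0.04216 × 0.4099 = 0.0173 kg/m³.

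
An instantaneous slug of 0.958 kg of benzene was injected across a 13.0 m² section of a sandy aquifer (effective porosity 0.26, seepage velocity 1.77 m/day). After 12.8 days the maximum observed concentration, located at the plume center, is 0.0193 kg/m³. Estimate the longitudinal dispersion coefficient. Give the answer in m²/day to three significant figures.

At the plume center C_max = M/(n_e·A·√(4πDt)), so D = M²/(4πt·(n_e·A·C_max)²).
n_e·A·C_max = 0.26 × 13.0 × 0.0193 = 0.06523 kg/m.
D = 0.958²/(4π × 12.8 × 0.06523²) = 1.34 m²/day.

1.34 m²/day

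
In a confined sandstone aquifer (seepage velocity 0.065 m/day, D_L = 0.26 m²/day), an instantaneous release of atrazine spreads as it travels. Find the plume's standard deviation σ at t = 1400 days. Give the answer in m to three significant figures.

27.0 m

Dispersive spreading gives a Gaussian with σ² = 2Dt; advection only shifts the center.
σ = √(2 × 0.26 × 1400) = 27.0 m.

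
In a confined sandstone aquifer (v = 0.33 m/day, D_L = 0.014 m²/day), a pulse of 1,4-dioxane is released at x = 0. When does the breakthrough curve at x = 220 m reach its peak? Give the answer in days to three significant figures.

For the 1D instantaneous-source solution, setting ∂C/∂t = 0 at fixed x gives v²t² + 2Dt − x² = 0, so t = (√(D² + v²x²) − D)/v².
√(D² + v²x²) = √(0.014² + 0.33² × 220²) = 72.60; v² = 0.1089.
t = (72.60 − 0.014)/0.1089 = 667 days (vs. the pure-advection estimate x/v = 667 d).

667 days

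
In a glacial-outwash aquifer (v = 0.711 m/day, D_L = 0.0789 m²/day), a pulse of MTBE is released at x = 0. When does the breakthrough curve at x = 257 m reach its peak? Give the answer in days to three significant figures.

361 days

For the 1D instantaneous-source solution, setting ∂C/∂t = 0 at fixed x gives v²t² + 2Dt − x² = 0, so t = (√(D² + v²x²) − D)/v².
√(D² + v²x²) = √(0.0789² + 0.711² × 257²) = 182.7; v² = 0.505521.
t = (182.7 − 0.0789)/0.505521 = 361 days (vs. the pure-advection estimate x/v = 361 d).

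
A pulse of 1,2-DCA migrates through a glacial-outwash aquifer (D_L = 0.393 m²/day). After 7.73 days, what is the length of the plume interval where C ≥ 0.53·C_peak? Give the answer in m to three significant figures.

The plume is Gaussian with σ = √(2Dt) = √(2 × 0.393 × 7.73) = 2.465 m.
C/C_peak = exp(−Δx²/(2σ²)) = 0.53 ⇒ Δx = σ·√(−2 ln 0.53) = 2.465 × 1.127 = 2.778 m.
Width = 2Δx = 5.56 m.

5.56 m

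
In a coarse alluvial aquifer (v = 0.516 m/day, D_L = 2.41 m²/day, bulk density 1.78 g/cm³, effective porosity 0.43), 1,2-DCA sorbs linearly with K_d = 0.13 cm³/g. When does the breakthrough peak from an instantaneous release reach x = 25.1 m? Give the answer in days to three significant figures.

62.2 days

Retardation factor R = 1 + ρ_b·K_d/n = 1 + 1.78 × 0.13/0.43 = 1.538.
Sorption retards both mechanisms: v_R = v/R = 0.3355 m/day, D_R = D/R = 1.567 m²/day.
Peak time from v_R²t² + 2D_R t − x² = 0: t = (√(D_R² + v_R²x²) − D_R)/v_R².
√(D_R² + v_R²x²) = √(1.567² + 0.3355² × 25.1²) = 8.566; v_R² = 0.1126.
t = (8.566 − 1.567)/0.1126 = 62.2 days.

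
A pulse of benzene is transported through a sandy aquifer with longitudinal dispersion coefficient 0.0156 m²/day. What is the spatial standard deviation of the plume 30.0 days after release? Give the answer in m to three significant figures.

0.967 m

Dispersive spreading gives a Gaussian with σ² = 2Dt; advection only shifts the center.
σ = √(2 × 0.0156 × 30.0) = 0.967 m.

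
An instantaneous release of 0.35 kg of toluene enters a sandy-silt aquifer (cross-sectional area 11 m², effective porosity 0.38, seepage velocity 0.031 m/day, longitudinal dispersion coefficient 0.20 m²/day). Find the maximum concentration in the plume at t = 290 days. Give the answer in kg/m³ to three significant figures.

0.00310 kg/m³

The peak of an instantaneous 1D plume sits at x = vt; there the Gaussian factor is 1 and C_max = M/(n_e·A·√(4πDt)), where n_e·A is the pore area the mass is dissolved in.
√(4πDt) = √(4π × 0.20 × 290) = 27.00 m, so C_max = 0.35/(0.38 × 11 × 27.00) = 0.00310 kg/m³.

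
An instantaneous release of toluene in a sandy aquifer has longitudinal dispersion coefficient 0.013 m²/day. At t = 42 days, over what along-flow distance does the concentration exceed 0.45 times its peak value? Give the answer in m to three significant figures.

The plume is Gaussian with σ = √(2Dt) = √(2 × 0.013 × 42) = 1.045 m.
C/C_peak = exp(−Δx²/(2σ²)) = 0.45 ⇒ Δx = σ·√(−2 ln 0.45) = 1.045 × 1.264 = 1.321 m.
Width = 2Δx = 2.64 m.

2.64 m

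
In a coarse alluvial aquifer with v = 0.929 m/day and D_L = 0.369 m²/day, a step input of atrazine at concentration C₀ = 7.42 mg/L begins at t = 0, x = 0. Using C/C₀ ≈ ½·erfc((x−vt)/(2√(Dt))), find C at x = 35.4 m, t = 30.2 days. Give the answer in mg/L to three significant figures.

For a continuous step input, C/C₀ ≈ ½·erfc((x−vt)/(2√(Dt))).
vt = 0.929 × 30.2 = 28.0558 m and 2√(Dt) = 2√(0.369 × 30.2) = 6.676 m.
Argument (x−vt)/(2√(Dt)) = (35.4 − 28.0558)/6.676 = 1.100; ½·erfc(1.100) = 0.05990.
C = 7.42 × 0.05990 = 0.444 mg/L.

0.444 mg/L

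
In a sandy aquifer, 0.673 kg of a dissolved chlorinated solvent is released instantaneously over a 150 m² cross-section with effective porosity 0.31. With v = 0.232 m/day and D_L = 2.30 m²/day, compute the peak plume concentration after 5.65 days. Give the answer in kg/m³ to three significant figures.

The peak of an instantaneous 1D plume sits at x = vt; there the Gaussian factor is 1 and C_max = M/(n_e·A·√(4πDt)), where n_e·A is the pore area the mass is dissolved in.
√(4πDt) = √(4π × 2.30 × 5.65) = 12.78 m, so C_max = 0.673/(0.31 × 150 × 12.78) = 0.00113 kg/m³.

0.00113 kg/m³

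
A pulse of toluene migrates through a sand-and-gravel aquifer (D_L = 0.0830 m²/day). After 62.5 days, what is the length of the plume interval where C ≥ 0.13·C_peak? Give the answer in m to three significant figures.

The plume is Gaussian with σ = √(2Dt) = √(2 × 0.0830 × 62.5) = 3.221 m.
C/C_peak = exp(−Δx²/(2σ²)) = 0.13 ⇒ Δx = σ·√(−2 ln 0.13) = 3.221 × 2.020 = 6.506 m.
Width = 2Δx = 13.0 m.

13.0 m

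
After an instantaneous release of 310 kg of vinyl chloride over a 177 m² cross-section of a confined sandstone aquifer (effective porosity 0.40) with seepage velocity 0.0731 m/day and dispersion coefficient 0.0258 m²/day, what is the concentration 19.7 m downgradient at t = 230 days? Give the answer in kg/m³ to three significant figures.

For an instantaneous plane source, C(x,t) = M/(n_e·A·√(4πDt)) · exp(−(x−vt)²/(4Dt)), with n_e·A the pore (flow) area.
Plume center vt = 0.0731 × 230 = 16.813 m, so the well at 19.7 m is 2.887 m downgradient of the peak.
√(4πDt) = 8.635 m, giving peak height M/(n_e·A·√(4πDt)) = 310/(0.40 × 177 × 8.635) = 0.5071 kg/m³.
(x−vt)²/(4Dt) = (2.887)²/(4 × 0.0258 × 230) = 0.3511; exp(−0.3511) = 0.7039.
C = 0.5071 × 0.7039 = 0.357 kg/m³.

0.357 kg/m³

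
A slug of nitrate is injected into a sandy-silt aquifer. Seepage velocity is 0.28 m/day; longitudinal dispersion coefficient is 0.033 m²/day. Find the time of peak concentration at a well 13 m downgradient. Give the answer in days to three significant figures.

46.0 days

For the 1D instantaneous-source solution, setting ∂C/∂t = 0 at fixed x gives v²t² + 2Dt − x² = 0, so t = (√(D² + v²x²) − D)/v².
√(D² + v²x²) = √(0.033² + 0.28² × 13²) = 3.640; v² = 0.0784.
t = (3.640 − 0.033)/0.0784 = 46.0 days (vs. the pure-advection estimate x/v = 46.4 d).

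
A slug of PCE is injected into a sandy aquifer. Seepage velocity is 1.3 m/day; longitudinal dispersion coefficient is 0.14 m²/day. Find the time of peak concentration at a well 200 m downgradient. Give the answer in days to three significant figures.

154 days

For the 1D instantaneous-source solution, setting ∂C/∂t = 0 at fixed x gives v²t² + 2Dt − x² = 0, so t = (√(D² + v²x²) − D)/v².
√(D² + v²x²) = √(0.14² + 1.3² × 200²) = 260.0; v² = 1.69.
t = (260.0 − 0.14)/1.69 = 154 days (vs. the pure-advection estimate x/v = 154 d).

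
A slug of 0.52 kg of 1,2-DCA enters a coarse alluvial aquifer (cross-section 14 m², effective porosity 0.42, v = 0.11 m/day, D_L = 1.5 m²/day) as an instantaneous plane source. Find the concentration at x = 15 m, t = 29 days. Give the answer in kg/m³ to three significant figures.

For an instantaneous plane source, C(x,t) = M/(n_e·A·√(4πDt)) · exp(−(x−vt)²/(4Dt)), with n_e·A the pore (flow) area.
Plume center vt = 0.11 × 29 = 3.19 m, so the well at 15 m is 11.81 m downgradient of the peak.
√(4πDt) = 23.38 m, giving peak height M/(n_e·A·√(4πDt)) = 0.52/(0.42 × 14 × 23.38) = 0.003783 kg/m³.
(x−vt)²/(4Dt) = (11.81)²/(4 × 1.5 × 29) = 0.8016; exp(−0.8016) = 0.4486.
C = 0.003783 × 0.4486 = 0.00170 kg/m³.

0.00170 kg/m³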